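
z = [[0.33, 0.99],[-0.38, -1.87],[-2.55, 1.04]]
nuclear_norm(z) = 4.91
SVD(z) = [[0.10, 0.48], [-0.27, -0.83], [0.96, -0.29]] @ diag([2.807006479909709, 2.10597118255329]) @ [[-0.82,0.57], [0.57,0.82]]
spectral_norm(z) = 2.81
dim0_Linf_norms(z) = [2.55, 1.87]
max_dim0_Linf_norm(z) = 2.55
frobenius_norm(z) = 3.51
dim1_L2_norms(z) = [1.04, 1.91, 2.75]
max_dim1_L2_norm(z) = 2.75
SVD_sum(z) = [[-0.24, 0.17], [0.62, -0.43], [-2.21, 1.53]] + [[0.57, 0.82], [-1.00, -1.44], [-0.34, -0.49]]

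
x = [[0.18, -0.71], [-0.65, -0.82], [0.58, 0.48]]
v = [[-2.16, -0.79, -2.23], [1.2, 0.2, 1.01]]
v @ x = [[-1.17,1.11], [0.67,-0.53]]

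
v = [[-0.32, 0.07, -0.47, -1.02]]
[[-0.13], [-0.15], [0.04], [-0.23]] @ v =[[0.04, -0.01, 0.06, 0.13],[0.05, -0.01, 0.07, 0.15],[-0.01, 0.0, -0.02, -0.04],[0.07, -0.02, 0.11, 0.23]]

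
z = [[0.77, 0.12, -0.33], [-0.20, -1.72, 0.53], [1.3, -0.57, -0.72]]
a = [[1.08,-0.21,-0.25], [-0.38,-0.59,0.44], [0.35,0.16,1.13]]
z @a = [[0.67, -0.29, -0.51], [0.62, 1.14, -0.11], [1.37, -0.05, -1.39]]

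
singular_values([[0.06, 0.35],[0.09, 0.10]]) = [0.37, 0.07]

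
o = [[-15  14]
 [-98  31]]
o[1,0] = -98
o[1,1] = 31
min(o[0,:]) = -15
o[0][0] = -15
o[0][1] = 14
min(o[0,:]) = -15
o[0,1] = 14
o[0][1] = 14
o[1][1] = 31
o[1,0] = -98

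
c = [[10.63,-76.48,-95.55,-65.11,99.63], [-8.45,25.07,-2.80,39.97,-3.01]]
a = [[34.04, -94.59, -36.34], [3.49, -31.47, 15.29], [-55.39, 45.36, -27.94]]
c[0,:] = [10.63, -76.48, -95.55, -65.11, 99.63]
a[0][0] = 34.04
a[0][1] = -94.59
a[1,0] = 3.49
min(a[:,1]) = -94.59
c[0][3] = -65.11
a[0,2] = -36.34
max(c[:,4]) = 99.63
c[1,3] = 39.97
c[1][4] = -3.01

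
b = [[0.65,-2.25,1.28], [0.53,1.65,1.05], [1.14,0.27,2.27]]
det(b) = 0.04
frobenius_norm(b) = 4.21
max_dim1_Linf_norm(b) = 2.27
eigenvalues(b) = [(0.01+0j), (2.28+0.71j), (2.28-0.71j)]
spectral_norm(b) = 3.17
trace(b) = 4.57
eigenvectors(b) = [[(0.89+0j), -0.31+0.34j, -0.31-0.34j], [-0.00+0.00j, 0.65+0.00j, 0.65-0.00j], [-0.45+0.00j, (0.55+0.26j), 0.55-0.26j]]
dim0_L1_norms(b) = [2.32, 4.17, 4.6]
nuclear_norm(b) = 5.95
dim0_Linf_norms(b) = [1.14, 2.25, 2.27]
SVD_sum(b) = [[0.86, -0.52, 1.70], [0.3, -0.18, 0.6], [1.03, -0.63, 2.05]] + [[-0.21, -1.73, -0.42], [0.22, 1.83, 0.45], [0.11, 0.90, 0.22]] + [[0.00,0.0,-0.0], [0.0,0.0,-0.00], [-0.0,-0.00,0.0]]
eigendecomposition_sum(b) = [[0.00-0.00j, (0.01+0j), (-0.01-0j)], [(-0+0j), -0.00-0.00j, 0.00+0.00j], [-0.00+0.00j, (-0-0j), 0j]] + [[(0.32+0.55j),  (-1.13-0.22j),  (0.64+1.09j)], [(0.27-0.85j),  (0.83+1.37j),  0.52-1.69j], [0.57-0.61j,  (0.14+1.5j),  1.13-1.21j]] + [[0.32-0.55j, -1.13+0.22j, 0.64-1.09j], [0.27+0.85j, (0.83-1.37j), (0.52+1.69j)], [0.57+0.61j, 0.14-1.50j, 1.13+1.21j]]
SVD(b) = [[-0.62, 0.65, -0.44], [-0.22, -0.69, -0.69], [-0.75, -0.34, 0.57]] @ diag([3.1720673916741853, 2.773565988417505, 0.004491165880541164]) @ [[-0.43, 0.26, -0.86], [-0.12, -0.96, -0.24], [-0.89, -0.0, 0.45]]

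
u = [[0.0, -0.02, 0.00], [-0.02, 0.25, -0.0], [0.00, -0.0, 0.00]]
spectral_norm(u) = 0.25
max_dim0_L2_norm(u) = 0.25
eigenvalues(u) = [-0.0, 0.25, 0.0]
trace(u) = 0.25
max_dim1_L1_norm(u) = 0.27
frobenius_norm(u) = 0.25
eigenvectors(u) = [[-1.0, 0.08, 0.00],[-0.08, -1.0, 0.0],[0.0, 0.0, 1.0]]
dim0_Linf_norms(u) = [0.02, 0.25, 0.0]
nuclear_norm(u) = 0.25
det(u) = 0.00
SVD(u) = [[0.08, -1.0, 0.00], [-1.0, -0.08, 0.00], [0.00, -0.0, 1.00]] @ diag([0.2515898890117217, 0.0015898890117216286, 0.0]) @ [[0.08, -1.0, -0.0], [1.0, 0.08, 0.00], [0.00, 0.0, 1.0]]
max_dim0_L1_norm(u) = 0.27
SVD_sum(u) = [[0.00, -0.02, 0.00],[-0.02, 0.25, 0.00],[0.00, 0.00, 0.0]] + [[-0.00, -0.0, 0.0],[-0.00, -0.00, 0.0],[0.0, 0.00, 0.0]] + [[0.00,  0.0,  0.00], [0.0,  0.0,  0.0], [0.00,  0.0,  0.0]]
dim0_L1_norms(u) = [0.02, 0.27, 0.0]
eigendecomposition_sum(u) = [[-0.00, -0.00, -0.0], [-0.00, -0.00, -0.00], [-0.00, -0.00, -0.0]] + [[0.00, -0.02, 0.00], [-0.02, 0.25, 0.0], [0.00, 0.0, 0.0]] + [[0.00, 0.00, 0.0], [0.00, 0.00, 0.00], [0.00, 0.00, 0.00]]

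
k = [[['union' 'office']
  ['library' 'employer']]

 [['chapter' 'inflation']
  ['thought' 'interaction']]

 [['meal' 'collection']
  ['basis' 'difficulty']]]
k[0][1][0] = 'library'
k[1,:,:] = [['chapter', 'inflation'], ['thought', 'interaction']]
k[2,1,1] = 'difficulty'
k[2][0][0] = 'meal'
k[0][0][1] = 'office'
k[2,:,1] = ['collection', 'difficulty']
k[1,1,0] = 'thought'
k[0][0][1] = 'office'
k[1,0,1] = 'inflation'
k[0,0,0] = 'union'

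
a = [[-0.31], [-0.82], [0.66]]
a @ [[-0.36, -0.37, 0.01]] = [[0.11, 0.11, -0.0], [0.3, 0.30, -0.01], [-0.24, -0.24, 0.01]]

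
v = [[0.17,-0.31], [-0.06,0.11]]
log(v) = [[-3.89, -7.39], [-1.43, -5.32]]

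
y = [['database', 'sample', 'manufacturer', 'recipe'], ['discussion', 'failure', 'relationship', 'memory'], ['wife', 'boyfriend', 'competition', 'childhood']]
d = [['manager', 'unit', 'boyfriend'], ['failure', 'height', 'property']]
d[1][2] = 'property'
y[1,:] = ['discussion', 'failure', 'relationship', 'memory']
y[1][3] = 'memory'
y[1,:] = ['discussion', 'failure', 'relationship', 'memory']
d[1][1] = 'height'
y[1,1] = 'failure'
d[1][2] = 'property'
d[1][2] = 'property'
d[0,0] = 'manager'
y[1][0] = 'discussion'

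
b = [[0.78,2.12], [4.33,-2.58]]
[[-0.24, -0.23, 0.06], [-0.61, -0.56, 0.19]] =b @ [[-0.17, -0.16, 0.05], [-0.05, -0.05, 0.01]]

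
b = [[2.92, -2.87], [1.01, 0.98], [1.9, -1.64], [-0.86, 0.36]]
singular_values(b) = [4.88, 1.45]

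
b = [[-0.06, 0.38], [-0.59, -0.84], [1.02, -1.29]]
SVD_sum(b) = [[-0.17, 0.32], [0.22, -0.41], [0.76, -1.43]] + [[0.11,0.06], [-0.81,-0.43], [0.26,0.14]]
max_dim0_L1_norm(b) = 2.51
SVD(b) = [[0.21, -0.13],[-0.27, 0.95],[-0.94, -0.30]] @ diag([1.722122396943353, 0.969790931049616]) @ [[-0.47,  0.88], [-0.88,  -0.47]]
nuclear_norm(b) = 2.69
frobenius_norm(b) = 1.98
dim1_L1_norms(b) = [0.44, 1.43, 2.31]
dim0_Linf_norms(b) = [1.02, 1.29]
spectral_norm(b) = 1.72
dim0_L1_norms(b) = [1.67, 2.51]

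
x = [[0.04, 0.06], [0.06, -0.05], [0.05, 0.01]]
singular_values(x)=[0.09, 0.08]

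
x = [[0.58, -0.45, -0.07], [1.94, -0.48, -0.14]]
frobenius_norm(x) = 2.13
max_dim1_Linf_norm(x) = 1.94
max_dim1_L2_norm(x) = 2.0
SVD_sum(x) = [[0.66,-0.19,-0.05],[1.91,-0.57,-0.15]] + [[-0.08,-0.26,-0.02], [0.03,0.09,0.01]]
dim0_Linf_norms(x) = [1.94, 0.48, 0.14]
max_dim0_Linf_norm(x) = 1.94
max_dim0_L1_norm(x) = 2.52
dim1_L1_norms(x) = [1.1, 2.56]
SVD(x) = [[-0.32, -0.95], [-0.95, 0.32]] @ diag([2.1160296096124926, 0.28252201904135565]) @ [[-0.96, 0.28, 0.07],  [0.29, 0.95, 0.07]]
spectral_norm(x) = 2.12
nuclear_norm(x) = 2.40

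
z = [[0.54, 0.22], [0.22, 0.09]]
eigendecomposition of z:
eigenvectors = [[0.93, -0.38], [0.38, 0.93]]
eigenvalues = [0.63, 0.0]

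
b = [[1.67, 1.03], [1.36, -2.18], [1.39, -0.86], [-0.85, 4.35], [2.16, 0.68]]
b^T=[[1.67, 1.36, 1.39, -0.85, 2.16], [1.03, -2.18, -0.86, 4.35, 0.68]]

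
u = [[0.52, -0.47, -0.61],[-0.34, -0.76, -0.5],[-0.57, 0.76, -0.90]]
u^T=[[0.52, -0.34, -0.57], [-0.47, -0.76, 0.76], [-0.61, -0.50, -0.9]]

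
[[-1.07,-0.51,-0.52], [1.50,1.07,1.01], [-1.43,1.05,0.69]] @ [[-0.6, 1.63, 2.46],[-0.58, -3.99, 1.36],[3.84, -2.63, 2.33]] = [[-1.06, 1.66, -4.54], [2.36, -4.48, 7.5], [2.90, -8.34, -0.48]]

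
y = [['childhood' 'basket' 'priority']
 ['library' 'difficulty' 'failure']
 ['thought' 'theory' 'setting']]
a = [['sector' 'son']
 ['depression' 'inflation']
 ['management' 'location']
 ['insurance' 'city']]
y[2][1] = 'theory'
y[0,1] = 'basket'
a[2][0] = 'management'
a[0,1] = 'son'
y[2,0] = 'thought'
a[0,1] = 'son'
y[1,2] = 'failure'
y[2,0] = 'thought'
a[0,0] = 'sector'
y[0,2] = 'priority'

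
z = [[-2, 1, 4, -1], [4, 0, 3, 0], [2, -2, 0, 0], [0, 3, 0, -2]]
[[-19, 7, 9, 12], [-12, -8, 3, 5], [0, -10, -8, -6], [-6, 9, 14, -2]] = z@[[0, -2, 0, -1], [0, 3, 4, 2], [-4, 0, 1, 3], [3, 0, -1, 4]]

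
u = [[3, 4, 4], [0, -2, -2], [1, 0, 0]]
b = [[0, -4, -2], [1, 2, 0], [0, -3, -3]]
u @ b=[[4, -16, -18], [-2, 2, 6], [0, -4, -2]]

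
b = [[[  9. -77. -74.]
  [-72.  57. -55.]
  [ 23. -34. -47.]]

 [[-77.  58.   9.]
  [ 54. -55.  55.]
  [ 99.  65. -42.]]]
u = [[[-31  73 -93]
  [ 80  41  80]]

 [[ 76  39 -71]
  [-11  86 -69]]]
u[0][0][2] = -93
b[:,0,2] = [-74.0, 9.0]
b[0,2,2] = -47.0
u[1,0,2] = -71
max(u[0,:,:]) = 80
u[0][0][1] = 73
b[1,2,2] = -42.0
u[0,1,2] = 80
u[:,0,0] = [-31, 76]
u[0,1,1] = 41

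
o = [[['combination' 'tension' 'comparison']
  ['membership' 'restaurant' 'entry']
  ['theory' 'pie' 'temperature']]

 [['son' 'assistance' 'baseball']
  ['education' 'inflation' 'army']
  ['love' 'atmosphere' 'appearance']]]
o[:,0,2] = ['comparison', 'baseball']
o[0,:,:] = [['combination', 'tension', 'comparison'], ['membership', 'restaurant', 'entry'], ['theory', 'pie', 'temperature']]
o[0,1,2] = 'entry'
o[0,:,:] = [['combination', 'tension', 'comparison'], ['membership', 'restaurant', 'entry'], ['theory', 'pie', 'temperature']]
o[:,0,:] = [['combination', 'tension', 'comparison'], ['son', 'assistance', 'baseball']]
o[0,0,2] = 'comparison'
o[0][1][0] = 'membership'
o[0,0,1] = 'tension'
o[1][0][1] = 'assistance'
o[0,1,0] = 'membership'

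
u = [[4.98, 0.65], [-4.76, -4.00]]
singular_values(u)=[7.69, 2.19]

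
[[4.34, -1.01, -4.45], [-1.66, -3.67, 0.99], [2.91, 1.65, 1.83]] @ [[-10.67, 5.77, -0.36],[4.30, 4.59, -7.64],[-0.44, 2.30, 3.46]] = [[-48.69, 10.17, -9.24], [1.5, -24.15, 32.06], [-24.76, 28.57, -7.32]]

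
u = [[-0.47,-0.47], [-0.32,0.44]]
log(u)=[[-0.50+2.77j, 0.02+1.23j], [(0.01+0.84j), -0.53+0.38j]]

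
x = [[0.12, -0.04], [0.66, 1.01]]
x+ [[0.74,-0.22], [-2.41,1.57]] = [[0.86, -0.26],[-1.75, 2.58]]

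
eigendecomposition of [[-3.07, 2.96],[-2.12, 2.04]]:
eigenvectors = [[-0.82, -0.70], [-0.57, -0.72]]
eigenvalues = [-1.02, -0.01]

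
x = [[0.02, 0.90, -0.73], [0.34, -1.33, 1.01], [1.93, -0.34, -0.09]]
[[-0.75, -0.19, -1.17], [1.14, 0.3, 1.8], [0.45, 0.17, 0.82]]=x @ [[0.11, 0.05, 0.22], [-0.73, -0.22, -1.2], [0.13, -0.01, 0.13]]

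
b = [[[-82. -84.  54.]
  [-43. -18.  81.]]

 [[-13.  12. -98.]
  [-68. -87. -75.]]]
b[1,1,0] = -68.0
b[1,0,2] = -98.0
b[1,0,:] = [-13.0, 12.0, -98.0]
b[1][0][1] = 12.0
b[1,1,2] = -75.0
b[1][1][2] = -75.0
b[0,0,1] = -84.0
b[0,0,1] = -84.0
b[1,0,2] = -98.0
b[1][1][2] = -75.0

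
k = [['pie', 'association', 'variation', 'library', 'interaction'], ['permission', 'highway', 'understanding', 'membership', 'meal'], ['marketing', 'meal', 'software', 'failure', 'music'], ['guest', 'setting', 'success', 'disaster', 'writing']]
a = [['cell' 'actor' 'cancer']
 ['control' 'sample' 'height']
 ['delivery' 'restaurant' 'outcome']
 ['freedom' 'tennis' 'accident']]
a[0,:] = ['cell', 'actor', 'cancer']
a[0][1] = 'actor'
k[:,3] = ['library', 'membership', 'failure', 'disaster']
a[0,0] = 'cell'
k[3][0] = 'guest'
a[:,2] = ['cancer', 'height', 'outcome', 'accident']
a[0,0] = 'cell'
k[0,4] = 'interaction'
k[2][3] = 'failure'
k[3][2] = 'success'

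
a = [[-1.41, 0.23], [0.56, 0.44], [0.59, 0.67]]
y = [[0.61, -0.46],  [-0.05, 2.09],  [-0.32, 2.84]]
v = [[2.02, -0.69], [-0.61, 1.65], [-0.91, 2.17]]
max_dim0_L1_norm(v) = 4.51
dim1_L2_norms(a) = [1.43, 0.71, 0.89]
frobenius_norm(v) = 3.63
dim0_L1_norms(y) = [0.98, 5.39]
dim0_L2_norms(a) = [1.63, 0.83]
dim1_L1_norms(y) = [1.07, 2.14, 3.16]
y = v + a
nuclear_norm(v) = 4.76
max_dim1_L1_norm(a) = 1.64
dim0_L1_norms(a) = [2.56, 1.34]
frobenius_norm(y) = 3.62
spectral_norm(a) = 1.64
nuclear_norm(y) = 4.16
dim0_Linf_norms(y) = [0.61, 2.84]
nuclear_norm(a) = 2.45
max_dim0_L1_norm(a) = 2.56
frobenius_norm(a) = 1.83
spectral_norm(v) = 3.34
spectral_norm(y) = 3.58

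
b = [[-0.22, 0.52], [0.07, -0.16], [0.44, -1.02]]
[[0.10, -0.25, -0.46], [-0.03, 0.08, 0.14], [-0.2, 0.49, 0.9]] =b@[[0.32, -0.05, 0.61], [0.33, -0.5, -0.62]]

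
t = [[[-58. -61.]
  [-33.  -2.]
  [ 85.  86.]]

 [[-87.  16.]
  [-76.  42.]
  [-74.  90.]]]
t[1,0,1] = 16.0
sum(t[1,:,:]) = -89.0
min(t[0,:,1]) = -61.0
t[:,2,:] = [[85.0, 86.0], [-74.0, 90.0]]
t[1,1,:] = [-76.0, 42.0]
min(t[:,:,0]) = -87.0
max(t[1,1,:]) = 42.0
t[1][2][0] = -74.0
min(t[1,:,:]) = -87.0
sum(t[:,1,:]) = -69.0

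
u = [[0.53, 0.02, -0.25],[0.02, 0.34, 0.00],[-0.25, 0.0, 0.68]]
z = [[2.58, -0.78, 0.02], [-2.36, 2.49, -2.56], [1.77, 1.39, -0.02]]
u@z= [[0.88, -0.71, -0.04], [-0.75, 0.83, -0.87], [0.56, 1.14, -0.02]]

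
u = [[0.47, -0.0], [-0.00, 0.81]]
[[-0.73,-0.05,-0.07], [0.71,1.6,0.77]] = u @ [[-1.56, -0.1, -0.15], [0.88, 1.97, 0.95]]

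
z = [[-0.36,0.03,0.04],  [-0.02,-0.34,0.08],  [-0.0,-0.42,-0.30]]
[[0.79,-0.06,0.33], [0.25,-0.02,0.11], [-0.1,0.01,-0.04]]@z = [[-0.28, -0.09, -0.07], [-0.09, -0.03, -0.02], [0.04, 0.01, 0.01]]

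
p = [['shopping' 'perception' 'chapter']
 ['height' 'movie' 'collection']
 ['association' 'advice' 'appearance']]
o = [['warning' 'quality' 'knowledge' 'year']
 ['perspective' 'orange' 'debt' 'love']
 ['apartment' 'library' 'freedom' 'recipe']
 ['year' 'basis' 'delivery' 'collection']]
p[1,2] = 'collection'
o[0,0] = 'warning'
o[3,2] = 'delivery'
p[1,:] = ['height', 'movie', 'collection']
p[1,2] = 'collection'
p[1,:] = ['height', 'movie', 'collection']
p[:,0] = ['shopping', 'height', 'association']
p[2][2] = 'appearance'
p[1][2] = 'collection'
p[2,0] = 'association'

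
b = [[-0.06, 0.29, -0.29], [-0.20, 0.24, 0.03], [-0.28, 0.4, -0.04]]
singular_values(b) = [0.66, 0.28, 0.0]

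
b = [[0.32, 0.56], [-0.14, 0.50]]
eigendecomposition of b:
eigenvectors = [[0.89+0.00j, 0.89-0.00j], [0.14+0.42j, (0.14-0.42j)]]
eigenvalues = [(0.41+0.27j), (0.41-0.27j)]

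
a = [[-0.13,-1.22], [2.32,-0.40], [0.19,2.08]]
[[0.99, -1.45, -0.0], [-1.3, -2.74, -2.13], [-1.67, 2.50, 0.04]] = a @ [[-0.69,-0.96,-0.9], [-0.74,1.29,0.1]]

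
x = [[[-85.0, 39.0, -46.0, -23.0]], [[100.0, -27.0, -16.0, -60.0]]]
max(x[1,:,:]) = 100.0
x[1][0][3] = -60.0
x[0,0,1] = 39.0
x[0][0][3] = -23.0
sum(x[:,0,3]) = -83.0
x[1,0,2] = -16.0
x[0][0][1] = 39.0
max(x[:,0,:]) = 100.0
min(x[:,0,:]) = -85.0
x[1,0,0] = 100.0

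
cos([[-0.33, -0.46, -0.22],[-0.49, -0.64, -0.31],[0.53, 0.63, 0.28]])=[[0.89,-0.15,-0.07], [-0.15,0.79,-0.11], [0.16,0.23,1.11]]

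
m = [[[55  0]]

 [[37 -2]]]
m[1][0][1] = -2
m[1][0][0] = 37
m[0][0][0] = 55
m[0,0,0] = 55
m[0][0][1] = 0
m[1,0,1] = -2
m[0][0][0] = 55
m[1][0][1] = -2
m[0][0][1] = 0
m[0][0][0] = 55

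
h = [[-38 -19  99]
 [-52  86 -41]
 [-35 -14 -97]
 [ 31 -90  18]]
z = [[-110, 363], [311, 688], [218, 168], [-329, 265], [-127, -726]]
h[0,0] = -38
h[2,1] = -14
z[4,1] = -726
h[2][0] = -35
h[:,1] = [-19, 86, -14, -90]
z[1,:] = [311, 688]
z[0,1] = 363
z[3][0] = -329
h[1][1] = 86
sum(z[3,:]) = -64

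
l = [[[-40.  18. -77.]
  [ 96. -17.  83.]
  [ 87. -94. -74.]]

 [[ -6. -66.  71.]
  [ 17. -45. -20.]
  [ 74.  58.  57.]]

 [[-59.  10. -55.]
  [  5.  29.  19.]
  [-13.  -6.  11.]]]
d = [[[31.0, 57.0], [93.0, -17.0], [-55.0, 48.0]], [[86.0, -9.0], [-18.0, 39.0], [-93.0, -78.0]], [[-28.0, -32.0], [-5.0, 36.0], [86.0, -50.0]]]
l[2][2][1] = -6.0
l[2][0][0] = -59.0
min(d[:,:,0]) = -93.0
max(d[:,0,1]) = 57.0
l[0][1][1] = -17.0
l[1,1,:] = [17.0, -45.0, -20.0]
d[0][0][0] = 31.0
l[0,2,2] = -74.0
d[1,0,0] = 86.0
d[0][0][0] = 31.0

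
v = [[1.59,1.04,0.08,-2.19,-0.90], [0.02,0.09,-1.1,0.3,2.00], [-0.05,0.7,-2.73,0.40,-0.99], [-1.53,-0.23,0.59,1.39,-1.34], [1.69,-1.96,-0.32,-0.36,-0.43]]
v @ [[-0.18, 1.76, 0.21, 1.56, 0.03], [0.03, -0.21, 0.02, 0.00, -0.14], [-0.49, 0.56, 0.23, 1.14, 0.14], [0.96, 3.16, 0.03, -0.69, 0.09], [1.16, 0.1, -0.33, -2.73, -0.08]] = [[-3.44,  -4.39,  0.60,  6.54,  -0.21], [3.15,  0.55,  -0.90,  -6.89,  -0.3], [0.60,  -0.6,  -0.29,  -0.76,  -0.37], [-0.24,  1.94,  0.29,  0.98,  0.3], [-1.05,  2.03,  0.37,  3.69,  0.28]]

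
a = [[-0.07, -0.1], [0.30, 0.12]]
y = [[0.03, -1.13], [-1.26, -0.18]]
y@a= [[-0.34, -0.14], [0.03, 0.1]]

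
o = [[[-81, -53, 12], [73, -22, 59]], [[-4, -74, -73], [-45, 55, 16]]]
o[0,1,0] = 73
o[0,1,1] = -22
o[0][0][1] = -53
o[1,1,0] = -45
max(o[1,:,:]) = 55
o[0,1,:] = [73, -22, 59]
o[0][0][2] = 12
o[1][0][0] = -4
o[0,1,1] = -22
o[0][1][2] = 59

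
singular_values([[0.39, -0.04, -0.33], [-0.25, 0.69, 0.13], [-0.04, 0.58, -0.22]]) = [0.94, 0.56, 0.09]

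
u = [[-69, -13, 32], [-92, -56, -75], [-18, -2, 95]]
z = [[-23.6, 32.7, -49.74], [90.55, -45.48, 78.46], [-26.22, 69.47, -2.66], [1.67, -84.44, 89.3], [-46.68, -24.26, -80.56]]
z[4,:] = [-46.68, -24.26, -80.56]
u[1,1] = -56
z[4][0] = -46.68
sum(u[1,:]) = -223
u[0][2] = 32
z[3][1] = -84.44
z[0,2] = -49.74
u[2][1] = -2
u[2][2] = 95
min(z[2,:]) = -26.22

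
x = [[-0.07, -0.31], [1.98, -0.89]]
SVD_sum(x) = [[0.06, -0.03],[1.98, -0.9]] + [[-0.13, -0.28],[0.0, 0.01]]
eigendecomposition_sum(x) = [[-0.03+0.48j, -0.16-0.11j], [(0.99+0.71j), -0.45+0.19j]] + [[-0.03-0.48j, (-0.16+0.11j)], [(0.99-0.71j), (-0.44-0.19j)]]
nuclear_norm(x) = 2.48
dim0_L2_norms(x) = [1.98, 0.94]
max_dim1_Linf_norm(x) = 1.98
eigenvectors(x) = [[(0.19+0.31j), 0.19-0.31j], [(0.93+0j), 0.93-0.00j]]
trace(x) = -0.96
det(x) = 0.68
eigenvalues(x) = [(-0.48+0.67j), (-0.48-0.67j)]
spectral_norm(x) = 2.17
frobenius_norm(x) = 2.19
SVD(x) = [[0.03, 1.00], [1.0, -0.03]] @ diag([2.1717698472646103, 0.3113129141430718]) @ [[0.91, -0.41], [-0.41, -0.91]]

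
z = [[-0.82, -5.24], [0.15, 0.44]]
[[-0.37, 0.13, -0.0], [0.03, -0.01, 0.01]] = z @ [[0.0, -0.03, 0.07], [0.07, -0.02, -0.01]]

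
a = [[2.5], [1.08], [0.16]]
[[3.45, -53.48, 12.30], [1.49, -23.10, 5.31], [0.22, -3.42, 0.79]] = a@[[1.38, -21.39, 4.92]]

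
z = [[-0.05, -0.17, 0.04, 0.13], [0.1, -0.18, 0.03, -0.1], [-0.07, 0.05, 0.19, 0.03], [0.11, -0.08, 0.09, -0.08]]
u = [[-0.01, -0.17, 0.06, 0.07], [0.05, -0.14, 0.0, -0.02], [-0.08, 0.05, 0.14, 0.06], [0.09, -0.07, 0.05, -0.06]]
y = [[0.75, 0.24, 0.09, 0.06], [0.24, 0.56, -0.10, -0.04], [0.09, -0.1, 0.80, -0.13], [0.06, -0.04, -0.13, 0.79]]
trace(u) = -0.07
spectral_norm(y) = 0.93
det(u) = 0.00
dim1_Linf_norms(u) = [0.17, 0.14, 0.14, 0.09]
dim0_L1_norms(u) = [0.23, 0.43, 0.25, 0.21]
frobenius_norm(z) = 0.42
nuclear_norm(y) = 2.90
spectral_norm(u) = 0.25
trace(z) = -0.12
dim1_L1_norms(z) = [0.39, 0.41, 0.34, 0.36]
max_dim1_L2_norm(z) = 0.23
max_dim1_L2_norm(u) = 0.19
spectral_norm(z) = 0.29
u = y @ z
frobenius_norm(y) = 1.53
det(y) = 0.20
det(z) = 0.00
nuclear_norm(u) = 0.56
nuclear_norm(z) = 0.76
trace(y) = 2.90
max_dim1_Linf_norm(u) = 0.17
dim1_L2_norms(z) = [0.22, 0.23, 0.21, 0.18]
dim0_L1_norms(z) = [0.33, 0.48, 0.35, 0.34]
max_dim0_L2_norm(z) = 0.26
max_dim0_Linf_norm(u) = 0.17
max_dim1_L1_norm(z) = 0.41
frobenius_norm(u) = 0.33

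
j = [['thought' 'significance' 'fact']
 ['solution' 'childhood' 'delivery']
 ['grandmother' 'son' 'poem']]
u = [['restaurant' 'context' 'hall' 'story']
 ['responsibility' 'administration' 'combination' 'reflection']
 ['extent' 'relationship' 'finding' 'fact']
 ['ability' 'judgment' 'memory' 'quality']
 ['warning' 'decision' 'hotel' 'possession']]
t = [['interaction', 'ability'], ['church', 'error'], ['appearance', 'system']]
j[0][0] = 'thought'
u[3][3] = 'quality'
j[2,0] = 'grandmother'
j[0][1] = 'significance'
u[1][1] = 'administration'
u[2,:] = ['extent', 'relationship', 'finding', 'fact']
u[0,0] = 'restaurant'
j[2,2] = 'poem'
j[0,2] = 'fact'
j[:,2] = ['fact', 'delivery', 'poem']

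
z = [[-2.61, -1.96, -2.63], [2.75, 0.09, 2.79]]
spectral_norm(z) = 5.59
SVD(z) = [[-0.73, 0.68],[0.68, 0.73]] @ diag([5.5853350975399465, 1.315040626060062]) @ [[0.68, 0.27, 0.68], [0.18, -0.96, 0.20]]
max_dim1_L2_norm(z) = 4.19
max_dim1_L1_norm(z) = 7.2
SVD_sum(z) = [[-2.77, -1.1, -2.8], [2.57, 1.02, 2.6]] + [[0.16,-0.86,0.17], [0.18,-0.93,0.19]]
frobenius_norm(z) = 5.74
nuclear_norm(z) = 6.90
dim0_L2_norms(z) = [3.79, 1.96, 3.83]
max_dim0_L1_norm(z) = 5.42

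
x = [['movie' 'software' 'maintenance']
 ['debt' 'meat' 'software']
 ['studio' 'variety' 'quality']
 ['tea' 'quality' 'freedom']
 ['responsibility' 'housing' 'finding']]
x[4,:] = ['responsibility', 'housing', 'finding']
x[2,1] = 'variety'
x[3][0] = 'tea'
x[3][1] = 'quality'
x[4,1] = 'housing'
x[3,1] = 'quality'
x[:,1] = ['software', 'meat', 'variety', 'quality', 'housing']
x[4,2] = 'finding'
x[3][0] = 'tea'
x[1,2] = 'software'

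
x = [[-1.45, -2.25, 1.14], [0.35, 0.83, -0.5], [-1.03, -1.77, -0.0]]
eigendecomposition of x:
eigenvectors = [[(0.77+0j), 0.71+0.00j, 0.71-0.00j], [-0.56+0.00j, (-0.16+0.17j), -0.16-0.17j], [(0.3+0j), 0.20+0.64j, (0.2-0.64j)]]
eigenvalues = [(0.62+0j), (-0.62+0.5j), (-0.62-0.5j)]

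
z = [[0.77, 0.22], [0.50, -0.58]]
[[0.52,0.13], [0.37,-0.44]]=z@[[0.69, -0.04],[-0.04, 0.73]]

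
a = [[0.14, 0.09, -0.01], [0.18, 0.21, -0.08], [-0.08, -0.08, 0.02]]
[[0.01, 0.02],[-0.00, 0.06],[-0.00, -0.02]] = a @[[0.18, -0.02], [-0.12, 0.25], [0.12, -0.12]]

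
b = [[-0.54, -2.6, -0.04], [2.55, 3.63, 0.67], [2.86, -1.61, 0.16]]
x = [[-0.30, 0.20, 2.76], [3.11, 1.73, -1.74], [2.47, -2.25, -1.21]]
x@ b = [[8.57,-2.94,0.59],[-2.24,1.0,0.76],[-10.53,-12.64,-1.80]]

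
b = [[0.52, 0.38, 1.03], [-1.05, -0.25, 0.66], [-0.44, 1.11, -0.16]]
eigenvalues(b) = [(0.66+1.05j), (0.66-1.05j), (-1.21+0j)]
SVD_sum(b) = [[-0.25, 0.08, 0.21],[-0.85, 0.28, 0.70],[-0.38, 0.12, 0.31]] + [[0.74, 0.51, 0.70], [-0.25, -0.17, -0.24], [0.07, 0.05, 0.07]] + [[0.03, -0.21, 0.12], [0.05, -0.36, 0.20], [-0.13, 0.94, -0.54]]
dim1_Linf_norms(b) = [1.03, 1.05, 1.11]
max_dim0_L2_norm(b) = 1.25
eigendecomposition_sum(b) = [[(0.3+0.5j), (0.29-0.3j), (0.42-0.15j)],[-0.42+0.13j, (0.17+0.26j), (0.04+0.33j)],[(-0.32+0.32j), (0.28+0.16j), (0.19+0.28j)]] + [[0.30-0.50j, (0.29+0.3j), (0.42+0.15j)],[-0.42-0.13j, 0.17-0.26j, (0.04-0.33j)],[(-0.32-0.32j), 0.28-0.16j, (0.19-0.28j)]] + [[-0.07-0.00j, -0.20-0.00j, 0.19-0.00j], [(-0.21-0j), -0.60-0.00j, 0.59-0.00j], [(0.2+0j), (0.55+0j), -0.54+0.00j]]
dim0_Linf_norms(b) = [1.05, 1.11, 1.03]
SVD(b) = [[0.26, -0.94, -0.20], [0.88, 0.32, -0.35], [0.39, -0.09, 0.92]] @ diag([1.2834941357075134, 1.2104190336562122, 1.1895917646685283]) @ [[-0.75, 0.25, 0.62], [-0.65, -0.44, -0.62], [-0.12, 0.86, -0.49]]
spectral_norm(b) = 1.28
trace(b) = 0.11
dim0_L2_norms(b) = [1.25, 1.2, 1.23]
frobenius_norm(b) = 2.13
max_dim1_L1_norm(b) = 1.96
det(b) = -1.85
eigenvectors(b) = [[-0.68+0.00j, (-0.68-0j), (-0.24+0j)], [(0.11-0.5j), 0.11+0.50j, -0.71+0.00j], [-0.13-0.51j, (-0.13+0.51j), (0.66+0j)]]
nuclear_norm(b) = 3.68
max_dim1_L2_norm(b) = 1.27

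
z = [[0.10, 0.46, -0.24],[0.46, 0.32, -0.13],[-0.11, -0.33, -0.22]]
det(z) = 0.070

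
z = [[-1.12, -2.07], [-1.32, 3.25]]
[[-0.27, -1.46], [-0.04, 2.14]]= z @ [[0.15, 0.05], [0.05, 0.68]]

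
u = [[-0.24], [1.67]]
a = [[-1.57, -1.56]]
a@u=[[-2.23]]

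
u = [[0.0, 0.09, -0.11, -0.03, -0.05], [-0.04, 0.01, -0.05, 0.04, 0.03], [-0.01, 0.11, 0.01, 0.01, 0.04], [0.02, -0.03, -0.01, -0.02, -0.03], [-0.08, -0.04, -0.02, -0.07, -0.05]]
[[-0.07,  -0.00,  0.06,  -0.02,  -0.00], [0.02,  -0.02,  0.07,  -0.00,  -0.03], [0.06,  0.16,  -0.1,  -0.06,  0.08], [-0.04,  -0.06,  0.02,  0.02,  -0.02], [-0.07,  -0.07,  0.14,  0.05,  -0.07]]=u @ [[-0.01,  -0.16,  -0.98,  -0.1,  0.31],[0.22,  1.21,  -0.73,  -0.49,  0.7],[0.35,  0.85,  -1.00,  -0.2,  0.59],[0.22,  -0.12,  0.15,  -0.27,  0.23],[0.83,  0.43,  -0.46,  0.02,  -0.14]]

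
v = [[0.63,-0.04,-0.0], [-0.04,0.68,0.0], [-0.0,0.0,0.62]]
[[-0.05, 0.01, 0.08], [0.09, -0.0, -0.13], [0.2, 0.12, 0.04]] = v@[[-0.07, 0.01, 0.12], [0.13, -0.0, -0.19], [0.32, 0.19, 0.06]]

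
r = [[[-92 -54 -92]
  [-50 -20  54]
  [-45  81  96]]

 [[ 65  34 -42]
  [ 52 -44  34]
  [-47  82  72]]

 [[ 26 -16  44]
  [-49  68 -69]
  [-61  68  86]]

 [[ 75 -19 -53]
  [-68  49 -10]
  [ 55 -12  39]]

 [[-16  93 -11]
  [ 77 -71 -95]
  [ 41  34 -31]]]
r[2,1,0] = -49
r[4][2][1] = 34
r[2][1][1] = 68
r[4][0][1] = 93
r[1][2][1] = 82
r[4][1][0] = 77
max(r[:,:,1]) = 93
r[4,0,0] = -16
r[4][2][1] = 34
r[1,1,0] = 52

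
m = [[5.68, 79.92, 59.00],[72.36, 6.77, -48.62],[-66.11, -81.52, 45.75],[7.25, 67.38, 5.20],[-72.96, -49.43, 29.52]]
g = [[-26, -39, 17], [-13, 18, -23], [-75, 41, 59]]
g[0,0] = -26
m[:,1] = [79.92, 6.77, -81.52, 67.38, -49.43]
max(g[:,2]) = 59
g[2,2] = 59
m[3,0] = 7.25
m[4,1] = -49.43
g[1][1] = 18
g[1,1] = 18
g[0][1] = -39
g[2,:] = [-75, 41, 59]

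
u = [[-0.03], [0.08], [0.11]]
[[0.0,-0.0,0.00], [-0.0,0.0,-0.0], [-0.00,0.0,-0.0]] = u @ [[-0.02, 0.01, -0.01]]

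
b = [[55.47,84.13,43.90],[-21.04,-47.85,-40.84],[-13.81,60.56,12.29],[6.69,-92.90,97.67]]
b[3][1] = -92.9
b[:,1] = [84.13, -47.85, 60.56, -92.9]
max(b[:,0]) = 55.47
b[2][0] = -13.81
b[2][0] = -13.81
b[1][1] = -47.85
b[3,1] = -92.9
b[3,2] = 97.67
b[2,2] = 12.29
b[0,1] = 84.13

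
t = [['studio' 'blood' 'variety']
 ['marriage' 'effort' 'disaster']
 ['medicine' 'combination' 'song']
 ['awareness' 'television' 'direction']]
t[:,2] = ['variety', 'disaster', 'song', 'direction']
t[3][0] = 'awareness'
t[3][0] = 'awareness'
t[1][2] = 'disaster'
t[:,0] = ['studio', 'marriage', 'medicine', 'awareness']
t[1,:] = ['marriage', 'effort', 'disaster']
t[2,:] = ['medicine', 'combination', 'song']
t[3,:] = ['awareness', 'television', 'direction']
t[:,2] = ['variety', 'disaster', 'song', 'direction']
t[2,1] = 'combination'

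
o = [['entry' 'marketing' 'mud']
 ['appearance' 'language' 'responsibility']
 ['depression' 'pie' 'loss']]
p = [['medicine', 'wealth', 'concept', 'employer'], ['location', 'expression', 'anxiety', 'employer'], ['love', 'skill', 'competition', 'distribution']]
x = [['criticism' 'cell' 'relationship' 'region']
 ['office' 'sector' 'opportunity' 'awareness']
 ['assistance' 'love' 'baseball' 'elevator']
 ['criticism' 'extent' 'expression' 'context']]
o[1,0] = 'appearance'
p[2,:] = ['love', 'skill', 'competition', 'distribution']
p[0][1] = 'wealth'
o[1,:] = ['appearance', 'language', 'responsibility']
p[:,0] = ['medicine', 'location', 'love']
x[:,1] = ['cell', 'sector', 'love', 'extent']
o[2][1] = 'pie'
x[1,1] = 'sector'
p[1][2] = 'anxiety'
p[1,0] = 'location'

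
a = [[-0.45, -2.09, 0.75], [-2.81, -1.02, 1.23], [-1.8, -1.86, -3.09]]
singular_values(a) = [4.34, 3.21, 1.64]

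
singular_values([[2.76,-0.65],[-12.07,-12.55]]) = [17.47, 2.43]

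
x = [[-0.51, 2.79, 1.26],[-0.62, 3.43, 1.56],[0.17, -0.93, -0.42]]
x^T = [[-0.51, -0.62, 0.17], [2.79, 3.43, -0.93], [1.26, 1.56, -0.42]]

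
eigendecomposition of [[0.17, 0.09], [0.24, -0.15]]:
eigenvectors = [[0.84, -0.23], [0.54, 0.97]]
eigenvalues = [0.23, -0.21]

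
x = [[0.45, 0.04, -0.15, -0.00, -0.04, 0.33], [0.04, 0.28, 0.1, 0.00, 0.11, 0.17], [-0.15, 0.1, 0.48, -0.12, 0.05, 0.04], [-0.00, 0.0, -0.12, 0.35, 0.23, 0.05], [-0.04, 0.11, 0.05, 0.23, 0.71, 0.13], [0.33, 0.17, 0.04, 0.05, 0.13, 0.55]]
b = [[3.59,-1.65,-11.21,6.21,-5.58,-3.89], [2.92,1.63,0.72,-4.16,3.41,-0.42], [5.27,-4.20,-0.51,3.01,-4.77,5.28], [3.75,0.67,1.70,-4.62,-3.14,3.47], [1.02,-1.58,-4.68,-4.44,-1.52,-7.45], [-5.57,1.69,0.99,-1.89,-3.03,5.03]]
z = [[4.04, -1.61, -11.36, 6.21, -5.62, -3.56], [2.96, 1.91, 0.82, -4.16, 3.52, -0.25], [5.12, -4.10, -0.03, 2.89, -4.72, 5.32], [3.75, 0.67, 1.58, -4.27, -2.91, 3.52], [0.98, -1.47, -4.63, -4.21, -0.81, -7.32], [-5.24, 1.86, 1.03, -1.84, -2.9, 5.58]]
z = x + b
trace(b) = 3.60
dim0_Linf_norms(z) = [5.24, 4.1, 11.36, 6.21, 5.62, 7.32]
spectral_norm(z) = 17.05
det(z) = -76218.42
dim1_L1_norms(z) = [32.4, 13.62, 22.18, 16.7, 19.42, 18.45]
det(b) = -83217.77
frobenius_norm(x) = 1.41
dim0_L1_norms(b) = [22.12, 11.42, 19.81, 24.33, 21.45, 25.54]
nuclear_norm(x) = 2.82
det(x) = 0.00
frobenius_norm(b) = 24.67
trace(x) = 2.82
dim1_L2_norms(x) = [0.58, 0.36, 0.53, 0.44, 0.77, 0.68]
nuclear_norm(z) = 51.29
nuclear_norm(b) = 51.72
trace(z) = 6.42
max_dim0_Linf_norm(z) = 11.36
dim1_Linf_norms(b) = [11.21, 4.16, 5.28, 4.62, 7.45, 5.57]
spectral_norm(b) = 17.05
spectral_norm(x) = 0.97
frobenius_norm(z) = 24.56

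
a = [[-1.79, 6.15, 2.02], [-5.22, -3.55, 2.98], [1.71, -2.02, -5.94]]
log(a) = [[2.55+0.53j,  (2.31+0.81j),  (0.58+1.8j)], [(-1.98-0.52j),  (2.02-0.8j),  1.37-1.76j], [0.55+1.01j,  (-0.97+1.54j),  0.59+3.41j]]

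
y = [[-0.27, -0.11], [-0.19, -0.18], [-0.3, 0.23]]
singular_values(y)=[0.45, 0.31]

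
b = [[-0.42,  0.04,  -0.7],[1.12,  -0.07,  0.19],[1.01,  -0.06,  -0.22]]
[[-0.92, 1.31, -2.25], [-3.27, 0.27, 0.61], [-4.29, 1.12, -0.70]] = b@ [[-3.38, 0.65, -0.09], [1.96, 0.44, -1.53], [3.45, -2.23, 3.18]]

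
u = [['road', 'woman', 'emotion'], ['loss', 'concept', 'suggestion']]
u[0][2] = 'emotion'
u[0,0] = 'road'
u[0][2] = 'emotion'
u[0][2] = 'emotion'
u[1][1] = 'concept'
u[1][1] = 'concept'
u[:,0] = ['road', 'loss']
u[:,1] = ['woman', 'concept']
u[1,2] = 'suggestion'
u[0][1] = 'woman'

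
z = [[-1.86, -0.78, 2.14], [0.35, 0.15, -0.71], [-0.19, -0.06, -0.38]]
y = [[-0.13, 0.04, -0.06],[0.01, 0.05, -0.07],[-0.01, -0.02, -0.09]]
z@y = [[0.21, -0.16, -0.03], [-0.04, 0.04, 0.03], [0.03, -0.00, 0.05]]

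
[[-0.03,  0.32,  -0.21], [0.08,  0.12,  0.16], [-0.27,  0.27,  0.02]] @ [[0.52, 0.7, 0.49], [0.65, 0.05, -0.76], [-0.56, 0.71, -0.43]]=[[0.31, -0.15, -0.17], [0.03, 0.18, -0.12], [0.02, -0.16, -0.35]]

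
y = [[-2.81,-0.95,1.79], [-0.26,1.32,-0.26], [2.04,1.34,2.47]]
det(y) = -15.69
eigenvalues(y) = [-3.47, 2.89, 1.57]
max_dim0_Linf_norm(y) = 2.81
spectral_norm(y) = 3.84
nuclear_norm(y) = 8.24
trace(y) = 0.98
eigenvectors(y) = [[0.94,0.32,-0.36], [0.03,-0.21,0.83], [-0.33,0.92,-0.43]]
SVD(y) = [[-0.7, -0.70, -0.09], [0.09, 0.04, -1.00], [0.70, -0.71, 0.04]] @ diag([3.8356707643101613, 3.0751317484654987, 1.3302610711419862]) @ [[0.88, 0.45, 0.12], [0.17, -0.08, -0.98], [0.43, -0.89, 0.14]]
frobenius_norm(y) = 5.09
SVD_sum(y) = [[-2.39, -1.22, -0.32], [0.30, 0.15, 0.04], [2.39, 1.22, 0.32]] + [[-0.37, 0.16, 2.13], [0.02, -0.01, -0.11], [-0.37, 0.16, 2.14]] + [[-0.05, 0.1, -0.02], [-0.57, 1.18, -0.19], [0.02, -0.04, 0.01]]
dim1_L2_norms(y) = [3.46, 1.37, 3.47]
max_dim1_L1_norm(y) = 5.85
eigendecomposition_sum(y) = [[-3.12, -0.87, 0.9], [-0.11, -0.03, 0.03], [1.1, 0.31, -0.32]] + [[0.34, 0.69, 1.05], [-0.22, -0.44, -0.67], [0.98, 1.96, 2.98]] + [[-0.03, -0.77, -0.16], [0.07, 1.79, 0.38], [-0.04, -0.92, -0.19]]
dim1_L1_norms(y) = [5.55, 1.84, 5.85]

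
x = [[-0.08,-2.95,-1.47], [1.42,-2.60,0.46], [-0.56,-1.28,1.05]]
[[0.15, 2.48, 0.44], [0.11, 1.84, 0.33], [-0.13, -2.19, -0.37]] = x@[[0.09, 1.50, 0.26], [-0.01, -0.15, -0.03], [-0.09, -1.47, -0.25]]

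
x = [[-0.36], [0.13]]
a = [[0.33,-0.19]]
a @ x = [[-0.14]]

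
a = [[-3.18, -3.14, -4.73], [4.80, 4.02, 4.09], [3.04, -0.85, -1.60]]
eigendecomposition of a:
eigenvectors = [[(0.61+0j), (0.61-0j), (0.15+0j)], [-0.58-0.10j, (-0.58+0.1j), -0.88+0.00j], [(0.1-0.51j), (0.1+0.51j), (0.45+0j)]]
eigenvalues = [(-0.94+4.47j), (-0.94-4.47j), (1.12+0j)]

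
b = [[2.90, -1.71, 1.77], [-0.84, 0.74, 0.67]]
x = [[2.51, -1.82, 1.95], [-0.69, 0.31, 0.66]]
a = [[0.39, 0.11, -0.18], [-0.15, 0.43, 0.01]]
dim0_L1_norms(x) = [3.2, 2.13, 2.61]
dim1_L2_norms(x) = [3.66, 1.0]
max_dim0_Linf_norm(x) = 2.51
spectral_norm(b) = 3.87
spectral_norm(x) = 3.67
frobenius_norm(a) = 0.64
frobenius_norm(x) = 3.80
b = x + a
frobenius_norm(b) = 4.02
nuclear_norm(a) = 0.90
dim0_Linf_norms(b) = [2.9, 1.71, 1.77]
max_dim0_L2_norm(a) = 0.44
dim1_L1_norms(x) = [6.28, 1.66]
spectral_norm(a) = 0.46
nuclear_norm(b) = 4.97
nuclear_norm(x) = 4.64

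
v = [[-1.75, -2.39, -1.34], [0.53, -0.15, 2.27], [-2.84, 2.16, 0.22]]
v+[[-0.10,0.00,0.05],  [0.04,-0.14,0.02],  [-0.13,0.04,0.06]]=[[-1.85, -2.39, -1.29], [0.57, -0.29, 2.29], [-2.97, 2.20, 0.28]]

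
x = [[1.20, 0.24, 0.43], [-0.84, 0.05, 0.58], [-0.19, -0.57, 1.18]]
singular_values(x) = [1.57, 1.36, 0.42]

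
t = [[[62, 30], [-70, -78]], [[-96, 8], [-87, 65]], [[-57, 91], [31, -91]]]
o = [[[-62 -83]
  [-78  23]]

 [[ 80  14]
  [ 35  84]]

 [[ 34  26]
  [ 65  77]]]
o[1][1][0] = 35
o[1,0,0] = 80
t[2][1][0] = 31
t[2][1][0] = 31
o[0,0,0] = -62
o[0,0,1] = -83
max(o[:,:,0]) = 80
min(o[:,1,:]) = -78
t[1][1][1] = 65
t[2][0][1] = 91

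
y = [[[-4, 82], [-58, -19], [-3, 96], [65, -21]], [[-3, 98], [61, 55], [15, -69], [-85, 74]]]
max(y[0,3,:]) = 65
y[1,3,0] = -85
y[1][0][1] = 98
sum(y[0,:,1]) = 138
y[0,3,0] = 65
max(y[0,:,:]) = 96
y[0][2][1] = 96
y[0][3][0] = 65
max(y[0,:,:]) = 96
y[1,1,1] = 55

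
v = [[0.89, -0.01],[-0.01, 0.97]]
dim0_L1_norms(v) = [0.9, 0.98]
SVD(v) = [[-0.12, 0.99], [0.99, 0.12]] @ diag([0.9712310562561765, 0.8887689437438235]) @ [[-0.12, 0.99], [0.99, 0.12]]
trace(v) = 1.86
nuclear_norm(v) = 1.86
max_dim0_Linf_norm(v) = 0.97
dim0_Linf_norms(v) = [0.89, 0.97]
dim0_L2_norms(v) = [0.89, 0.97]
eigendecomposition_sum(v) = [[0.88, 0.11], [0.11, 0.01]] + [[0.01, -0.12], [-0.12, 0.96]]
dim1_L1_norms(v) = [0.9, 0.98]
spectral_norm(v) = 0.97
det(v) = 0.86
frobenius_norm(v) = 1.32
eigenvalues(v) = [0.89, 0.97]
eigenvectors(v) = [[-0.99,0.12], [-0.12,-0.99]]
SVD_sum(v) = [[0.01, -0.12], [-0.12, 0.96]] + [[0.88, 0.11], [0.11, 0.01]]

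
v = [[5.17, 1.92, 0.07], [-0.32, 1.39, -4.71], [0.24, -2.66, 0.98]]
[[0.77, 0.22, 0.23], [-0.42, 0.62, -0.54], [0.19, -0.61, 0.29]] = v @ [[0.16, -0.03, 0.07],[-0.03, 0.2, -0.07],[0.07, -0.07, 0.09]]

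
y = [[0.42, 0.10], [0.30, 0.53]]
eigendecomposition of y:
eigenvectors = [[-0.62, -0.39], [0.79, -0.92]]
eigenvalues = [0.29, 0.66]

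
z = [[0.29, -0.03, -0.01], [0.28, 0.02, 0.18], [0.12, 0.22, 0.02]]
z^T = [[0.29, 0.28, 0.12], [-0.03, 0.02, 0.22], [-0.01, 0.18, 0.02]]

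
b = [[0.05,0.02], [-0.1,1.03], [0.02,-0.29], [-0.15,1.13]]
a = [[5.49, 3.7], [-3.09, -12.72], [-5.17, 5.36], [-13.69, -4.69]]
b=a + [[-5.44, -3.68], [2.99, 13.75], [5.19, -5.65], [13.54, 5.82]]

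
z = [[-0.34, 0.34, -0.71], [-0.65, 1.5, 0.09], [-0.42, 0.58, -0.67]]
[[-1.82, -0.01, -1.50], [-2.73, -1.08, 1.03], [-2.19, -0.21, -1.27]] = z@[[1.60, -0.78, 0.23],[-1.2, -1.05, 0.65],[1.22, -0.11, 2.31]]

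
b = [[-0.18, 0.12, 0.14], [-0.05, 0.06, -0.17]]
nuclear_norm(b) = 0.44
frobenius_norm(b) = 0.32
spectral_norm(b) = 0.26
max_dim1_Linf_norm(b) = 0.18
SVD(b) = [[-0.97, 0.22], [0.22, 0.97]] @ diag([0.2610416892806825, 0.18236566688246886]) @ [[0.63, -0.4, -0.67], [-0.49, 0.47, -0.74]]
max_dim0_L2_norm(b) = 0.22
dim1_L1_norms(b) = [0.44, 0.28]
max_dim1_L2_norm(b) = 0.26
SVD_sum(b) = [[-0.16, 0.10, 0.17], [0.04, -0.02, -0.04]] + [[-0.02, 0.02, -0.03], [-0.09, 0.08, -0.13]]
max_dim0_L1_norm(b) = 0.31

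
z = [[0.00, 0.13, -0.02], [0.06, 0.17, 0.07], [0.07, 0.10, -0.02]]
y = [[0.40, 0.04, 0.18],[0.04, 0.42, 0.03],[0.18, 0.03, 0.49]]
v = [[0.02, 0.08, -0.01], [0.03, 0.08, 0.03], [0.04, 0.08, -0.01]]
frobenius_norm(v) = 0.15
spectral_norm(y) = 0.64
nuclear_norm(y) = 1.31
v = y @ z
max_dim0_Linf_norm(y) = 0.49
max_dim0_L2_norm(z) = 0.24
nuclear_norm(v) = 0.19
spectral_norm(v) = 0.15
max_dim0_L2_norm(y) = 0.52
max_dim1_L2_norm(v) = 0.09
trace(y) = 1.31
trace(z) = 0.15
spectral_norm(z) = 0.25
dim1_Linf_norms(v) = [0.08, 0.08, 0.08]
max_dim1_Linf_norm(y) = 0.49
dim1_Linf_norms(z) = [0.13, 0.17, 0.1]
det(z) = 0.00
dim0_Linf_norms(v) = [0.04, 0.08, 0.03]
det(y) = 0.07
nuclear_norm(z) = 0.37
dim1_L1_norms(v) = [0.11, 0.14, 0.13]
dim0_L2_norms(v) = [0.05, 0.14, 0.03]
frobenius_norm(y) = 0.80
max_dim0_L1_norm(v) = 0.24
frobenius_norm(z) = 0.26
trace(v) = 0.09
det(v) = 0.00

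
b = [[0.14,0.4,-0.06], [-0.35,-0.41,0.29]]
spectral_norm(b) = 0.73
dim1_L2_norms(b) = [0.43, 0.61]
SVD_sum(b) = [[0.2, 0.31, -0.15], [-0.31, -0.47, 0.23]] + [[-0.06, 0.09, 0.09], [-0.04, 0.06, 0.06]]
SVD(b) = [[-0.56, 0.83], [0.83, 0.56]] @ diag([0.7269483839135341, 0.17159850560392834]) @ [[-0.51,-0.77,0.38], [-0.45,0.61,0.65]]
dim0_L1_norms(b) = [0.49, 0.81, 0.35]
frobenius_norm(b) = 0.75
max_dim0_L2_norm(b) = 0.57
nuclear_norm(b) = 0.90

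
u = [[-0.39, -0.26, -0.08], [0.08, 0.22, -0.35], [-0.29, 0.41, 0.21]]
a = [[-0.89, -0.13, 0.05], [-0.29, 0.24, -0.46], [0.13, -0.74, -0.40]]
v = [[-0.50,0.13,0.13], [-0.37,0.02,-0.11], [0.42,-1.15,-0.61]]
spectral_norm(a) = 0.95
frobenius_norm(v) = 1.52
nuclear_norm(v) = 2.07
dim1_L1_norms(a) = [1.07, 0.99, 1.27]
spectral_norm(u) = 0.55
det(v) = 0.09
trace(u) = 0.04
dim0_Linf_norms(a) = [0.89, 0.74, 0.46]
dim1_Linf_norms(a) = [0.89, 0.46, 0.74]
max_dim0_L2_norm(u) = 0.53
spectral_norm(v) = 1.41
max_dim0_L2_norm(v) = 1.16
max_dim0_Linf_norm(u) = 0.41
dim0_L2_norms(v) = [0.75, 1.16, 0.63]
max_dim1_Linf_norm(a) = 0.89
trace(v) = -1.09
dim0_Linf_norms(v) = [0.5, 1.15, 0.61]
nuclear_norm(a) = 2.32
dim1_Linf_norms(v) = [0.5, 0.37, 1.15]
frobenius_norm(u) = 0.84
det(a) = 0.42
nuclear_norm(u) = 1.43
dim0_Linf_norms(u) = [0.39, 0.41, 0.35]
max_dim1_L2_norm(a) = 0.9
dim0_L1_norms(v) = [1.29, 1.3, 0.85]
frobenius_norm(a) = 1.37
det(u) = -0.10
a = v + u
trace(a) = -1.05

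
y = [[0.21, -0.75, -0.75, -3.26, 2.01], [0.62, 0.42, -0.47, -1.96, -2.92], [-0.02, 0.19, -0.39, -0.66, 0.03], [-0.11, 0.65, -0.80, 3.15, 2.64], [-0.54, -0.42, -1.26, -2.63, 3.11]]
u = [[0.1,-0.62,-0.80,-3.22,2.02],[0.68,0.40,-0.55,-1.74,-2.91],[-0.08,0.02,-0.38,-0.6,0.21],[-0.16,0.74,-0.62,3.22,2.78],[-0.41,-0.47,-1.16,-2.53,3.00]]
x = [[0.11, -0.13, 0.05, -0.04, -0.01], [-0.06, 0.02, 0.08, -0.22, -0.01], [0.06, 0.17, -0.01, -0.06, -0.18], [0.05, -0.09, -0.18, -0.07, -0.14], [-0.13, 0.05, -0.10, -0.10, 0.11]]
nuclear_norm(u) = 12.85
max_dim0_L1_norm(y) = 11.66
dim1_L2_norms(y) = [3.98, 3.63, 0.79, 4.24, 4.32]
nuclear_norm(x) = 1.09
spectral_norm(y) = 5.84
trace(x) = 0.16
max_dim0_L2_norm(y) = 5.63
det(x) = 0.00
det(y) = 1.61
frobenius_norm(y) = 8.14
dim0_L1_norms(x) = [0.41, 0.46, 0.42, 0.49, 0.45]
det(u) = -0.01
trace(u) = 6.34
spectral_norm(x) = 0.30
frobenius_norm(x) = 0.53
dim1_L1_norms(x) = [0.34, 0.39, 0.48, 0.53, 0.49]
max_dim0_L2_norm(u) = 5.52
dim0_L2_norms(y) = [0.86, 1.17, 1.78, 5.63, 5.4]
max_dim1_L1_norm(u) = 7.57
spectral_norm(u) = 5.73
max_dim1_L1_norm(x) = 0.53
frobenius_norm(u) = 8.04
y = u + x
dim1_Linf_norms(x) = [0.13, 0.22, 0.18, 0.18, 0.13]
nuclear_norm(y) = 13.26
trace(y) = 6.50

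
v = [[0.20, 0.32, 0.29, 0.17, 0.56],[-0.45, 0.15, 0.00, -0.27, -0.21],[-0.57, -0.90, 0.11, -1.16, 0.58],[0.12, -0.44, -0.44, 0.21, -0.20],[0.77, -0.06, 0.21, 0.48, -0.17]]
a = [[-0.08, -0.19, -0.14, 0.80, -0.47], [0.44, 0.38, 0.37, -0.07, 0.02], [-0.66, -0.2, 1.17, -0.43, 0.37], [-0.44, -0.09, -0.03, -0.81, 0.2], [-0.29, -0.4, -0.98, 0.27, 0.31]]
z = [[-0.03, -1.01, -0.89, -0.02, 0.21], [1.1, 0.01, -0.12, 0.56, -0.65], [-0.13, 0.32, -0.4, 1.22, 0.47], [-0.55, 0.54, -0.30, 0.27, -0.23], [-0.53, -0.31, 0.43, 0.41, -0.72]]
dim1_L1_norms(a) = [1.68, 1.28, 2.83, 1.57, 2.25]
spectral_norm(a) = 1.81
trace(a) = 0.97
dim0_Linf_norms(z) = [1.1, 1.01, 0.89, 1.22, 0.72]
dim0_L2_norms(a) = [0.96, 0.62, 1.58, 1.25, 0.7]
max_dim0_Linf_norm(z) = 1.22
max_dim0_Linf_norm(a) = 1.17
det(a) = 0.03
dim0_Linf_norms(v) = [0.77, 0.9, 0.44, 1.16, 0.58]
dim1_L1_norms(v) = [1.54, 1.08, 3.32, 1.41, 1.69]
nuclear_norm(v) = 4.04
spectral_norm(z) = 1.53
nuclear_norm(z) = 6.04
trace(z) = -0.87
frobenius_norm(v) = 2.26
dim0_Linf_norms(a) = [0.66, 0.4, 1.17, 0.81, 0.47]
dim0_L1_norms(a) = [1.91, 1.26, 2.69, 2.38, 1.37]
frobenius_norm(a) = 2.42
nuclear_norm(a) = 4.42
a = v @ z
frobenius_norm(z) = 2.80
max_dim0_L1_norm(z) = 2.48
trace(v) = 0.50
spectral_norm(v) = 1.84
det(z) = -1.97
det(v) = -0.02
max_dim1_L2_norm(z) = 1.41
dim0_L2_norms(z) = [1.35, 1.23, 1.11, 1.43, 1.12]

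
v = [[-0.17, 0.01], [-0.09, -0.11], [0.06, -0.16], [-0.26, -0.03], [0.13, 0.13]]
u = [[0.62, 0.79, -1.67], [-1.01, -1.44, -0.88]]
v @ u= [[-0.12,-0.15,0.28], [0.06,0.09,0.25], [0.2,0.28,0.04], [-0.13,-0.16,0.46], [-0.05,-0.08,-0.33]]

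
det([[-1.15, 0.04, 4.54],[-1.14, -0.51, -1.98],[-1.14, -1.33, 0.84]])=7.894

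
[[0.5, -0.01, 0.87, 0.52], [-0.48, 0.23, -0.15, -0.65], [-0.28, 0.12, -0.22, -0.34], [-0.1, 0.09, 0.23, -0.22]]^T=[[0.50, -0.48, -0.28, -0.10],  [-0.01, 0.23, 0.12, 0.09],  [0.87, -0.15, -0.22, 0.23],  [0.52, -0.65, -0.34, -0.22]]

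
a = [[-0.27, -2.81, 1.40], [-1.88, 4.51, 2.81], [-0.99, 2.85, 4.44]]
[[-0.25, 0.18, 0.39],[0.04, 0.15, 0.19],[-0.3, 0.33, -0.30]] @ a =[[-0.66, 2.63, 1.89], [-0.48, 1.11, 1.32], [-0.24, 1.48, -0.82]]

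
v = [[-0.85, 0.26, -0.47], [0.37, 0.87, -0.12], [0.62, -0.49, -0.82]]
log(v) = [[-0.07, -0.41, -2.0],  [0.36, -0.03, 0.35],  [3.16, -0.58, 0.15]]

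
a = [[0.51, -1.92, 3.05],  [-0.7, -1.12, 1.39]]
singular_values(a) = [4.02, 0.87]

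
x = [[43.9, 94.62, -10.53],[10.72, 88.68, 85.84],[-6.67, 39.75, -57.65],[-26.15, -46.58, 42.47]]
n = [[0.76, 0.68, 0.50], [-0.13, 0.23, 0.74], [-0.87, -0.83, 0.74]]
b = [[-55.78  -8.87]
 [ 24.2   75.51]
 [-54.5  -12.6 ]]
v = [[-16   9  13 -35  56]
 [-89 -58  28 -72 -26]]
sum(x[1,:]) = 185.24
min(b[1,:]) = 24.2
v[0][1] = 9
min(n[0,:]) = 0.495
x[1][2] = 85.84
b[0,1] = -8.87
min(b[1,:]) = 24.2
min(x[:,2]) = -57.65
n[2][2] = 0.739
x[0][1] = 94.62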